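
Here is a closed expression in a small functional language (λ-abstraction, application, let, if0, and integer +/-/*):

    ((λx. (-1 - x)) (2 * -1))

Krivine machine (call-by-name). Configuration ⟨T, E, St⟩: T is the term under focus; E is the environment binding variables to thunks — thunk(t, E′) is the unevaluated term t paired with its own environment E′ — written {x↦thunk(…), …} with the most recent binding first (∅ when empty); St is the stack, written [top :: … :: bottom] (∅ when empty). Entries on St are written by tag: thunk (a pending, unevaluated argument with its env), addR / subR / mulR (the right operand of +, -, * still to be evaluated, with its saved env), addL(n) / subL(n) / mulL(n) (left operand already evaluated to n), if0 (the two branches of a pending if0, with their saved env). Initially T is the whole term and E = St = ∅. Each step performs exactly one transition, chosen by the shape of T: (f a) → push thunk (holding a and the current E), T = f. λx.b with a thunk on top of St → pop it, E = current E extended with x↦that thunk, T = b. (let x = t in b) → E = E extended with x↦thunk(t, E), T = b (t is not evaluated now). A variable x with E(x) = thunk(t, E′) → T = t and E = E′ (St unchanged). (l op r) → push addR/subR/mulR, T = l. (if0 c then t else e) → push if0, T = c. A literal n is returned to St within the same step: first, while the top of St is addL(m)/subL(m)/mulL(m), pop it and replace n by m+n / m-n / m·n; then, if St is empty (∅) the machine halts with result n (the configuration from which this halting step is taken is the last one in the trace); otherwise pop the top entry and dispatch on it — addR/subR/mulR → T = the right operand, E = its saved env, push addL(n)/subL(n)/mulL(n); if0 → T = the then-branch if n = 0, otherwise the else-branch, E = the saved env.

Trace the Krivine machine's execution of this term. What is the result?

0. [T=((λx. (-1 - x)) (2 * -1)) | E=∅ | St=∅]
1. [T=(λx. (-1 - x)) | E=∅ | St=[thunk]]
2. [T=(-1 - x) | E={x↦thunk((2 * -1), ∅)} | St=∅]
3. [T=-1 | E={x↦thunk((2 * -1), ∅)} | St=[subR]]
4. [T=x | E={x↦thunk((2 * -1), ∅)} | St=[subL(-1)]]
5. [T=(2 * -1) | E=∅ | St=[subL(-1)]]
6. [T=2 | E=∅ | St=[mulR :: subL(-1)]]
7. [T=-1 | E=∅ | St=[mulL(2) :: subL(-1)]]
→ final value 1

Answer: 1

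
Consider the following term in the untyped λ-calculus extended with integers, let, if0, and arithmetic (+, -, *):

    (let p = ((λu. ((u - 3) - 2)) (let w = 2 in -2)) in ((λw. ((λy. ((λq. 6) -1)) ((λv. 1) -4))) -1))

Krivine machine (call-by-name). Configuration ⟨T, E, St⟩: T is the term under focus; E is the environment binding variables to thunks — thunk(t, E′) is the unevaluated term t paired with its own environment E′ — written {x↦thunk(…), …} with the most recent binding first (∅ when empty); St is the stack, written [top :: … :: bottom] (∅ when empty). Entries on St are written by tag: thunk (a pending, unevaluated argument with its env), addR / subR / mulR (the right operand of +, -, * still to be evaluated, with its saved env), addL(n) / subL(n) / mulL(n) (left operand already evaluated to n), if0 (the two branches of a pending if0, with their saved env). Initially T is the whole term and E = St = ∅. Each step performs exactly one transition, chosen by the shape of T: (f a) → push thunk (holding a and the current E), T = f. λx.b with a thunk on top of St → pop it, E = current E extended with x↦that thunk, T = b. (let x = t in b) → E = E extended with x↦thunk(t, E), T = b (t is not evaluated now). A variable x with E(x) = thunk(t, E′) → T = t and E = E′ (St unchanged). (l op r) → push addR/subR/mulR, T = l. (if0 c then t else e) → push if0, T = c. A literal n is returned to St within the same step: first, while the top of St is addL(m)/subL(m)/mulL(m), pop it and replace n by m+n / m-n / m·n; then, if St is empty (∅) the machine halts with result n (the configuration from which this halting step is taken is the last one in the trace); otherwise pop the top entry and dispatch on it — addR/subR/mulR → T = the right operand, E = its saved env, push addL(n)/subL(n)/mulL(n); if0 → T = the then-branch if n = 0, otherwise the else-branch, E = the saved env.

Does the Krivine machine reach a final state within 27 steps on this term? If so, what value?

t=0: <T=(let p = ((λu. ((u - 3) - 2)) (let w = 2 in -2)) in ((λw. ((λy. ((λq. 6) -1)) ((λv. 1) -4))) -1)), E=∅, St=∅>
t=1: <T=((λw. ((λy. ((λq. 6) -1)) ((λv. 1) -4))) -1), E={p↦thunk(((λu. ((u - 3) - 2)) (let w = 2 in -2)), ∅)}, St=∅>
t=2: <T=(λw. ((λy. ((λq. 6) -1)) ((λv. 1) -4))), E={p↦thunk(((λu. ((u - 3) - 2)) (let w = 2 in -2)), ∅)}, St=[thunk]>
t=3: <T=((λy. ((λq. 6) -1)) ((λv. 1) -4)), E={w↦thunk(-1, {p↦thunk(((λu. ((u - 3) - 2)) (let w = 2 in -2)), ∅)}), p↦thunk(((λu. ((u - 3) - 2)) (let w = 2 in -2)), ∅)}, St=∅>
t=4: <T=(λy. ((λq. 6) -1)), E={w↦thunk(-1, {p↦thunk(((λu. ((u - 3) - 2)) (let w = 2 in -2)), ∅)}), p↦thunk(((λu. ((u - 3) - 2)) (let w = 2 in -2)), ∅)}, St=[thunk]>
t=5: <T=((λq. 6) -1), E={y↦thunk(((λv. 1) -4), {w↦thunk(-1, {p↦thunk(((λu. ((u - 3) - 2)) (let w = 2 in -2)), ∅)}), p↦thunk(((λu. ((u - 3) - 2)) (let w = 2 in -2)), ∅)}), w↦thunk(-1, {p↦thunk(((λu. ((u - 3) - 2)) (let w = 2 in -2)), ∅)}), p↦thunk(((λu. ((u - 3) - 2)) (let w = 2 in -2)), ∅)}, St=∅>
t=6: <T=(λq. 6), E={y↦thunk(((λv. 1) -4), {w↦thunk(-1, {p↦thunk(((λu. ((u - 3) - 2)) (let w = 2 in -2)), ∅)}), p↦thunk(((λu. ((u - 3) - 2)) (let w = 2 in -2)), ∅)}), w↦thunk(-1, {p↦thunk(((λu. ((u - 3) - 2)) (let w = 2 in -2)), ∅)}), p↦thunk(((λu. ((u - 3) - 2)) (let w = 2 in -2)), ∅)}, St=[thunk]>
t=7: <T=6, E={q↦thunk(-1, {y↦thunk(((λv. 1) -4), {w↦thunk(-1, {p↦thunk(((λu. ((u - 3) - 2)) (let w = 2 in -2)), ∅)}), p↦thunk(((λu. ((u - 3) - 2)) (let w = 2 in -2)), ∅)}), w↦thunk(-1, {p↦thunk(((λu. ((u - 3) - 2)) (let w = 2 in -2)), ∅)}), p↦thunk(((λu. ((u - 3) - 2)) (let w = 2 in -2)), ∅)}), y↦thunk(((λv. 1) -4), {w↦thunk(-1, {p↦thunk(((λu. ((u - 3) - 2)) (let w = 2 in -2)), ∅)}), p↦thunk(((λu. ((u - 3) - 2)) (let w = 2 in -2)), ∅)}), w↦thunk(-1, {p↦thunk(((λu. ((u - 3) - 2)) (let w = 2 in -2)), ∅)}), p↦thunk(((λu. ((u - 3) - 2)) (let w = 2 in -2)), ∅)}, St=∅>
→ final value 6

Answer: 6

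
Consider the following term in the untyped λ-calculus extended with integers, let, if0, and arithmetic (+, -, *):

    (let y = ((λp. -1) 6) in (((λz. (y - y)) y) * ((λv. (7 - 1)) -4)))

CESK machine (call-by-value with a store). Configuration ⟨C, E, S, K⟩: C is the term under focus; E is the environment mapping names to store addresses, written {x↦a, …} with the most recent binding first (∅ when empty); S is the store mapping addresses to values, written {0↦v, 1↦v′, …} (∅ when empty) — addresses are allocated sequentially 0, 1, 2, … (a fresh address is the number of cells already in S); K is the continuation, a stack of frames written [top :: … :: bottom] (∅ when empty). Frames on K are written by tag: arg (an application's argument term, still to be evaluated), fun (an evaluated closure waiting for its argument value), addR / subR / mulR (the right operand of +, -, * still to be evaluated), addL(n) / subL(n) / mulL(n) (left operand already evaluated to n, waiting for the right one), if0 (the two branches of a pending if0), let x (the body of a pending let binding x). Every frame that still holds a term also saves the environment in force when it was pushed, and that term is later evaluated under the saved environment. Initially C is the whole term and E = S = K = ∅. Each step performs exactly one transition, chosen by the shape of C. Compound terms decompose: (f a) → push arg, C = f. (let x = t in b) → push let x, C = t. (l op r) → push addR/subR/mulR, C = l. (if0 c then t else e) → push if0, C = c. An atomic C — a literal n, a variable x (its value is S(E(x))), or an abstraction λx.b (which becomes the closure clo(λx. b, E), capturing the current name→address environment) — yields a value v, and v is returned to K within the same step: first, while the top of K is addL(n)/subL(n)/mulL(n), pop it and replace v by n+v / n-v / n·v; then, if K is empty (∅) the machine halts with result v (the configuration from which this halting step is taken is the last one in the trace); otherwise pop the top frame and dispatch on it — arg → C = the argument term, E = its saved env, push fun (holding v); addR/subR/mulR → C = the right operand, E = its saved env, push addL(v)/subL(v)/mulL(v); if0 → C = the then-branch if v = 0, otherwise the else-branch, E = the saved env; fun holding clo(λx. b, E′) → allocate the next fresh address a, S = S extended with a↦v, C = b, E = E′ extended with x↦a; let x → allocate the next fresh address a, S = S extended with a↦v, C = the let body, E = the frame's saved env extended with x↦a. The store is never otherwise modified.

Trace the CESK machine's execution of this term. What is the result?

t=0: <C=(let y = ((λp. -1) 6) in (((λz. (y - y)) y) * ((λv. (7 - 1)) -4))), E=∅, S=∅, K=∅>
t=1: <C=((λp. -1) 6), E=∅, S=∅, K=[let y]>
t=2: <C=(λp. -1), E=∅, S=∅, K=[arg :: let y]>
t=3: <C=6, E=∅, S=∅, K=[fun :: let y]>
t=4: <C=-1, E={p↦0}, S={0↦6}, K=[let y]>
t=5: <C=(((λz. (y - y)) y) * ((λv. (7 - 1)) -4)), E={y↦1}, S={0↦6, 1↦-1}, K=∅>
t=6: <C=((λz. (y - y)) y), E={y↦1}, S={0↦6, 1↦-1}, K=[mulR]>
t=7: <C=(λz. (y - y)), E={y↦1}, S={0↦6, 1↦-1}, K=[arg :: mulR]>
t=8: <C=y, E={y↦1}, S={0↦6, 1↦-1}, K=[fun :: mulR]>
t=9: <C=(y - y), E={z↦2, y↦1}, S={0↦6, 1↦-1, 2↦-1}, K=[mulR]>
t=10: <C=y, E={z↦2, y↦1}, S={0↦6, 1↦-1, 2↦-1}, K=[subR :: mulR]>
t=11: <C=y, E={z↦2, y↦1}, S={0↦6, 1↦-1, 2↦-1}, K=[subL(-1) :: mulR]>
t=12: <C=((λv. (7 - 1)) -4), E={y↦1}, S={0↦6, 1↦-1, 2↦-1}, K=[mulL(0)]>
t=13: <C=(λv. (7 - 1)), E={y↦1}, S={0↦6, 1↦-1, 2↦-1}, K=[arg :: mulL(0)]>
t=14: <C=-4, E={y↦1}, S={0↦6, 1↦-1, 2↦-1}, K=[fun :: mulL(0)]>
t=15: <C=(7 - 1), E={v↦3, y↦1}, S={0↦6, 1↦-1, 2↦-1, 3↦-4}, K=[mulL(0)]>
t=16: <C=7, E={v↦3, y↦1}, S={0↦6, 1↦-1, 2↦-1, 3↦-4}, K=[subR :: mulL(0)]>
t=17: <C=1, E={v↦3, y↦1}, S={0↦6, 1↦-1, 2↦-1, 3↦-4}, K=[subL(7) :: mulL(0)]>
→ final value 0

Answer: 0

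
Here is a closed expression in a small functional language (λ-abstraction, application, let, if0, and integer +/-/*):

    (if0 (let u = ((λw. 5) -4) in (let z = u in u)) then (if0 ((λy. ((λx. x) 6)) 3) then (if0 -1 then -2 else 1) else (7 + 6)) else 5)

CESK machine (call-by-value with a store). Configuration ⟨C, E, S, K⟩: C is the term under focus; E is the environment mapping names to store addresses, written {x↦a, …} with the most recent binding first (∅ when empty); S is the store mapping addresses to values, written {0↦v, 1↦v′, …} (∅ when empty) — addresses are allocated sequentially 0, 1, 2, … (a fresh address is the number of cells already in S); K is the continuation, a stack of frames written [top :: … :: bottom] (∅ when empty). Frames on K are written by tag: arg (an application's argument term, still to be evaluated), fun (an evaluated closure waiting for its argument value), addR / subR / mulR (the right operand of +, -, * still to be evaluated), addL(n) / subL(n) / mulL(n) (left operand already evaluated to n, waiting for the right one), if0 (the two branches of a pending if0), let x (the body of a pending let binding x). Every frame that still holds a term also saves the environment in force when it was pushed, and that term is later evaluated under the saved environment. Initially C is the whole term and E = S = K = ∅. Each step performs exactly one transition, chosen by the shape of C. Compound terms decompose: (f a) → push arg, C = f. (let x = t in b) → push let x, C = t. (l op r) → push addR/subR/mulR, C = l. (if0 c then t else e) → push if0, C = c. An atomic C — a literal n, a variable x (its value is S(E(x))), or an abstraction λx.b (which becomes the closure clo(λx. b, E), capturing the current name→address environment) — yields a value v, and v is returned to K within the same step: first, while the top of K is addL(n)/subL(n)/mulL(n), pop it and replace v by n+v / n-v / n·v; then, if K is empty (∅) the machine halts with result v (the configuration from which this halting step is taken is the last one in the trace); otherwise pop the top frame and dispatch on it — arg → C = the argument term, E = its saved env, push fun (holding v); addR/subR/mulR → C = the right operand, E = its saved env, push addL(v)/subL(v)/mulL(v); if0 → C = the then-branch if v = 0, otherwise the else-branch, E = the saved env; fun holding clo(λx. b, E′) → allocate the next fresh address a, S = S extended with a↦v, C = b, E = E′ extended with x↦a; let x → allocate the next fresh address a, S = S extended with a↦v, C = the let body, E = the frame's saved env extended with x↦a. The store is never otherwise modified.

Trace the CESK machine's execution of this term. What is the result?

[0] [C=(if0 (let u = ((λw. 5) -4) in (let z = u in u)) then (if0 ((λy. ((λx. x) 6)) 3) then (if0 -1 then -2 else 1) else (7 + 6)) else 5) | E=∅ | S=∅ | K=∅]
[1] [C=(let u = ((λw. 5) -4) in (let z = u in u)) | E=∅ | S=∅ | K=[if0]]
[2] [C=((λw. 5) -4) | E=∅ | S=∅ | K=[let u :: if0]]
[3] [C=(λw. 5) | E=∅ | S=∅ | K=[arg :: let u :: if0]]
[4] [C=-4 | E=∅ | S=∅ | K=[fun :: let u :: if0]]
[5] [C=5 | E={w↦0} | S={0↦-4} | K=[let u :: if0]]
[6] [C=(let z = u in u) | E={u↦1} | S={0↦-4, 1↦5} | K=[if0]]
[7] [C=u | E={u↦1} | S={0↦-4, 1↦5} | K=[let z :: if0]]
[8] [C=u | E={z↦2, u↦1} | S={0↦-4, 1↦5, 2↦5} | K=[if0]]
[9] [C=5 | E=∅ | S={0↦-4, 1↦5, 2↦5} | K=∅]
→ final value 5

Answer: 5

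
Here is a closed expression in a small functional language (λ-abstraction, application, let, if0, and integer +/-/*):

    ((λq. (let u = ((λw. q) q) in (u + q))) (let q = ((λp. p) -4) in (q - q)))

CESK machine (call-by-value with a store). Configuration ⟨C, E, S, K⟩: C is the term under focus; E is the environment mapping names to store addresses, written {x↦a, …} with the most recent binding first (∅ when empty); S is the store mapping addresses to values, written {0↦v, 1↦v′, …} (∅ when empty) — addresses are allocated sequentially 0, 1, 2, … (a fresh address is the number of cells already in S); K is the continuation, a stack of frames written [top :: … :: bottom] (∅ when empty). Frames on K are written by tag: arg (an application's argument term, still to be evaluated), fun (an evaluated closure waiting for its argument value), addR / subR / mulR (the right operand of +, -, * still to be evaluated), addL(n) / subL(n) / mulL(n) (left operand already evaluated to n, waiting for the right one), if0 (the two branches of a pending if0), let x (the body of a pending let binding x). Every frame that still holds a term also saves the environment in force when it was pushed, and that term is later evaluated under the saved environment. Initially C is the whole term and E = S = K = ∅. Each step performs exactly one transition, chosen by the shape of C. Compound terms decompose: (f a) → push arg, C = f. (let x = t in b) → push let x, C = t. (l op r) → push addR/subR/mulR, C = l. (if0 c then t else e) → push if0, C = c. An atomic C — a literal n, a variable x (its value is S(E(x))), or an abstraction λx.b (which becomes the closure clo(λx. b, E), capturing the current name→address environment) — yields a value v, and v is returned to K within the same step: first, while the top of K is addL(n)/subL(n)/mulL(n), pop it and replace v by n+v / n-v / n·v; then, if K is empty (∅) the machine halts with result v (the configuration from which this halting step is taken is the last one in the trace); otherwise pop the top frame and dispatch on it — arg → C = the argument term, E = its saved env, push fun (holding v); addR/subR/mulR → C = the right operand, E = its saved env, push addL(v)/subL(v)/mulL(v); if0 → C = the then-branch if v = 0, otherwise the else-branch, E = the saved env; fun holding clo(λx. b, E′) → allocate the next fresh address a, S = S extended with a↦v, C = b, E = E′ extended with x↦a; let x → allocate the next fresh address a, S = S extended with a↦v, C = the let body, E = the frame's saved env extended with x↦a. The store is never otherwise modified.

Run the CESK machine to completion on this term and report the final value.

step 0: <C=((λq. (let u = ((λw. q) q) in (u + q))) (let q = ((λp. p) -4) in (q - q))), E=∅, S=∅, K=∅>
step 1: <C=(λq. (let u = ((λw. q) q) in (u + q))), E=∅, S=∅, K=[arg]>
step 2: <C=(let q = ((λp. p) -4) in (q - q)), E=∅, S=∅, K=[fun]>
step 3: <C=((λp. p) -4), E=∅, S=∅, K=[let q :: fun]>
step 4: <C=(λp. p), E=∅, S=∅, K=[arg :: let q :: fun]>
step 5: <C=-4, E=∅, S=∅, K=[fun :: let q :: fun]>
step 6: <C=p, E={p↦0}, S={0↦-4}, K=[let q :: fun]>
step 7: <C=(q - q), E={q↦1}, S={0↦-4, 1↦-4}, K=[fun]>
step 8: <C=q, E={q↦1}, S={0↦-4, 1↦-4}, K=[subR :: fun]>
step 9: <C=q, E={q↦1}, S={0↦-4, 1↦-4}, K=[subL(-4) :: fun]>
step 10: <C=(let u = ((λw. q) q) in (u + q)), E={q↦2}, S={0↦-4, 1↦-4, 2↦0}, K=∅>
step 11: <C=((λw. q) q), E={q↦2}, S={0↦-4, 1↦-4, 2↦0}, K=[let u]>
step 12: <C=(λw. q), E={q↦2}, S={0↦-4, 1↦-4, 2↦0}, K=[arg :: let u]>
step 13: <C=q, E={q↦2}, S={0↦-4, 1↦-4, 2↦0}, K=[fun :: let u]>
step 14: <C=q, E={w↦3, q↦2}, S={0↦-4, 1↦-4, 2↦0, 3↦0}, K=[let u]>
step 15: <C=(u + q), E={u↦4, q↦2}, S={0↦-4, 1↦-4, 2↦0, 3↦0, 4↦0}, K=∅>
step 16: <C=u, E={u↦4, q↦2}, S={0↦-4, 1↦-4, 2↦0, 3↦0, 4↦0}, K=[addR]>
step 17: <C=q, E={u↦4, q↦2}, S={0↦-4, 1↦-4, 2↦0, 3↦0, 4↦0}, K=[addL(0)]>
→ final value 0

Answer: 0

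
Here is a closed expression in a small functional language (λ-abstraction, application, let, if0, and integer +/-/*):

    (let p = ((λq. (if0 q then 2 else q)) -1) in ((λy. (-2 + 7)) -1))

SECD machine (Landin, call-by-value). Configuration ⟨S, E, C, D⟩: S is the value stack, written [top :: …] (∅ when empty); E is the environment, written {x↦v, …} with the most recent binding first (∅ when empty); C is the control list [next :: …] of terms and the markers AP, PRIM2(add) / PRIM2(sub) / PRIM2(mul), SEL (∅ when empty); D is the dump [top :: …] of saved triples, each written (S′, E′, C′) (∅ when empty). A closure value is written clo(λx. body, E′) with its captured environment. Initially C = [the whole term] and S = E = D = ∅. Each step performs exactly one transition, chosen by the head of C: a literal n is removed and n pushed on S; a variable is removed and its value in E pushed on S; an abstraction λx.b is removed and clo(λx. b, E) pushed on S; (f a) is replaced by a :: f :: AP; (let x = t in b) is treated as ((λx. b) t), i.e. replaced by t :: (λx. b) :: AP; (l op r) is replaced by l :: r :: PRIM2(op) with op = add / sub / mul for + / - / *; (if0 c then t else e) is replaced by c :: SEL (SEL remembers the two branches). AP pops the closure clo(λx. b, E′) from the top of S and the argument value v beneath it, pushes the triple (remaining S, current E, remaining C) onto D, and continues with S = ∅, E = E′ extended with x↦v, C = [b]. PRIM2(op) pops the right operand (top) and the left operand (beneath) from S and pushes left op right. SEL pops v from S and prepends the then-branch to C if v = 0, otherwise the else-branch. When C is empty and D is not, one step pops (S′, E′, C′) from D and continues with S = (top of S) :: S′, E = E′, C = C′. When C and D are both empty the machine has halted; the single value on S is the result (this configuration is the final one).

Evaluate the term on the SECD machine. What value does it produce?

t=0: ⟨S=∅; E=∅; C=[(let p = ((λq. (if0 q then 2 else q)) -1) in ((λy. (-2 + 7)) -1))]; D=∅⟩
t=1: ⟨S=∅; E=∅; C=[((λq. (if0 q then 2 else q)) -1) :: (λp. ((λy. (-2 + 7)) -1)) :: AP]; D=∅⟩
t=2: ⟨S=∅; E=∅; C=[-1 :: (λq. (if0 q then 2 else q)) :: AP :: (λp. ((λy. (-2 + 7)) -1)) :: AP]; D=∅⟩
t=3: ⟨S=[-1]; E=∅; C=[(λq. (if0 q then 2 else q)) :: AP :: (λp. ((λy. (-2 + 7)) -1)) :: AP]; D=∅⟩
t=4: ⟨S=[clo(λq. (if0 q then 2 else q), ∅) :: -1]; E=∅; C=[AP :: (λp. ((λy. (-2 + 7)) -1)) :: AP]; D=∅⟩
t=5: ⟨S=∅; E={q↦-1}; C=[(if0 q then 2 else q)]; D=[(∅, ∅, [(λp. ((λy. (-2 + 7)) -1)) :: AP])]⟩
t=6: ⟨S=∅; E={q↦-1}; C=[q :: SEL]; D=[(∅, ∅, [(λp. ((λy. (-2 + 7)) -1)) :: AP])]⟩
t=7: ⟨S=[-1]; E={q↦-1}; C=[SEL]; D=[(∅, ∅, [(λp. ((λy. (-2 + 7)) -1)) :: AP])]⟩
t=8: ⟨S=∅; E={q↦-1}; C=[q]; D=[(∅, ∅, [(λp. ((λy. (-2 + 7)) -1)) :: AP])]⟩
t=9: ⟨S=[-1]; E={q↦-1}; C=∅; D=[(∅, ∅, [(λp. ((λy. (-2 + 7)) -1)) :: AP])]⟩
t=10: ⟨S=[-1]; E=∅; C=[(λp. ((λy. (-2 + 7)) -1)) :: AP]; D=∅⟩
t=11: ⟨S=[clo(λp. ((λy. (-2 + 7)) -1), ∅) :: -1]; E=∅; C=[AP]; D=∅⟩
t=12: ⟨S=∅; E={p↦-1}; C=[((λy. (-2 + 7)) -1)]; D=[(∅, ∅, ∅)]⟩
t=13: ⟨S=∅; E={p↦-1}; C=[-1 :: (λy. (-2 + 7)) :: AP]; D=[(∅, ∅, ∅)]⟩
t=14: ⟨S=[-1]; E={p↦-1}; C=[(λy. (-2 + 7)) :: AP]; D=[(∅, ∅, ∅)]⟩
t=15: ⟨S=[clo(λy. (-2 + 7), {p↦-1}) :: -1]; E={p↦-1}; C=[AP]; D=[(∅, ∅, ∅)]⟩
t=16: ⟨S=∅; E={y↦-1, p↦-1}; C=[(-2 + 7)]; D=[(∅, {p↦-1}, ∅) :: (∅, ∅, ∅)]⟩
t=17: ⟨S=∅; E={y↦-1, p↦-1}; C=[-2 :: 7 :: PRIM2(add)]; D=[(∅, {p↦-1}, ∅) :: (∅, ∅, ∅)]⟩
t=18: ⟨S=[-2]; E={y↦-1, p↦-1}; C=[7 :: PRIM2(add)]; D=[(∅, {p↦-1}, ∅) :: (∅, ∅, ∅)]⟩
t=19: ⟨S=[7 :: -2]; E={y↦-1, p↦-1}; C=[PRIM2(add)]; D=[(∅, {p↦-1}, ∅) :: (∅, ∅, ∅)]⟩
t=20: ⟨S=[5]; E={y↦-1, p↦-1}; C=∅; D=[(∅, {p↦-1}, ∅) :: (∅, ∅, ∅)]⟩
t=21: ⟨S=[5]; E={p↦-1}; C=∅; D=[(∅, ∅, ∅)]⟩
t=22: ⟨S=[5]; E=∅; C=∅; D=∅⟩
→ final value 5

Answer: 5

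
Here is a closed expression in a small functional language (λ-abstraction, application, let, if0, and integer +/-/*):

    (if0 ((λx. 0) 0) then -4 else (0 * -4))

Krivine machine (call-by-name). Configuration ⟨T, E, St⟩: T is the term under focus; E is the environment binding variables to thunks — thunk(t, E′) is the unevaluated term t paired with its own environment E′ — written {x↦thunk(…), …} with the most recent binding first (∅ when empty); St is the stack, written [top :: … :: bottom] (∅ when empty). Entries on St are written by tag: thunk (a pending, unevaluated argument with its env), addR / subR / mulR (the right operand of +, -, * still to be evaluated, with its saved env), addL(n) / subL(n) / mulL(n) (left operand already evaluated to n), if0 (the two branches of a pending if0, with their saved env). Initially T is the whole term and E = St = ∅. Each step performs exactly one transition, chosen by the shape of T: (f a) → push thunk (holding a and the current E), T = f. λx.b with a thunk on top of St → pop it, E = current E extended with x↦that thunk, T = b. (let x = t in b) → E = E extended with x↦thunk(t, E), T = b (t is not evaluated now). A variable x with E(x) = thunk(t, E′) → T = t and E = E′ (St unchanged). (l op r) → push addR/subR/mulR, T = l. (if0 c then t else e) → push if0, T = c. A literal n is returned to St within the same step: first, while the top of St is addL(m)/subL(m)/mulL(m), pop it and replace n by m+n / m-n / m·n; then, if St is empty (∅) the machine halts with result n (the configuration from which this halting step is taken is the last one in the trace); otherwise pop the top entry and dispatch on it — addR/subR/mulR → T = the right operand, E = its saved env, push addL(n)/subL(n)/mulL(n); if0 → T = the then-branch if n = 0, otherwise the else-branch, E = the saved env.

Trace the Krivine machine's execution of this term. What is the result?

0. <T=(if0 ((λx. 0) 0) then -4 else (0 * -4)), E=∅, St=∅>
1. <T=((λx. 0) 0), E=∅, St=[if0]>
2. <T=(λx. 0), E=∅, St=[thunk :: if0]>
3. <T=0, E={x↦thunk(0, ∅)}, St=[if0]>
4. <T=-4, E=∅, St=∅>
→ final value -4

Answer: -4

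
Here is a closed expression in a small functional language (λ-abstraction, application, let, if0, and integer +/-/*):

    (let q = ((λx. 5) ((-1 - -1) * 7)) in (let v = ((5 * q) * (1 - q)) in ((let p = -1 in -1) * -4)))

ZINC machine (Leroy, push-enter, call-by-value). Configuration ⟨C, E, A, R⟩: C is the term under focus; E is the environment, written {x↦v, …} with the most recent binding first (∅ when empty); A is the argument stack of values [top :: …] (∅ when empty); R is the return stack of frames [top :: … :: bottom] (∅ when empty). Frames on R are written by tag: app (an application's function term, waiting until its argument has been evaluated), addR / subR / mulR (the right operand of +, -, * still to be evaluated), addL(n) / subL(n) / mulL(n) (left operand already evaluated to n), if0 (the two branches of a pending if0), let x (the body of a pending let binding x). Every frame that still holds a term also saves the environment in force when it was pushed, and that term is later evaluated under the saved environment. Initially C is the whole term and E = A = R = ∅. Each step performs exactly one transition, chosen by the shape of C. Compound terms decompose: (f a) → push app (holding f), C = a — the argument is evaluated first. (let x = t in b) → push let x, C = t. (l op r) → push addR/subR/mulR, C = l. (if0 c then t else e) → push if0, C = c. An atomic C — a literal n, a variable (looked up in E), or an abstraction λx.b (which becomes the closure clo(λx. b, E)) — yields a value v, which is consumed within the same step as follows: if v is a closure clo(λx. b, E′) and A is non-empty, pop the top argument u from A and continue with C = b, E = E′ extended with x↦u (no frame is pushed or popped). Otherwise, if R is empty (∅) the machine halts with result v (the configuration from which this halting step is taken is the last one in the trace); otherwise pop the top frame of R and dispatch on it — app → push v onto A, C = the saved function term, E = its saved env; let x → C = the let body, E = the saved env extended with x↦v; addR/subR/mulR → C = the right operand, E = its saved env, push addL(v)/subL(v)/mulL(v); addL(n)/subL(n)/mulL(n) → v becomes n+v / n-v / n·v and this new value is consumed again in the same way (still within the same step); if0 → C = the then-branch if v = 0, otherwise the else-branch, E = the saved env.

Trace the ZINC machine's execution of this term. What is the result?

0. [C=(let q = ((λx. 5) ((-1 - -1) * 7)) in (let v = ((5 * q) * (1 - q)) in ((let p = -1 in -1) * -4))) | E=∅ | A=∅ | R=∅]
1. [C=((λx. 5) ((-1 - -1) * 7)) | E=∅ | A=∅ | R=[let q]]
2. [C=((-1 - -1) * 7) | E=∅ | A=∅ | R=[app :: let q]]
3. [C=(-1 - -1) | E=∅ | A=∅ | R=[mulR :: app :: let q]]
4. [C=-1 | E=∅ | A=∅ | R=[subR :: mulR :: app :: let q]]
5. [C=-1 | E=∅ | A=∅ | R=[subL(-1) :: mulR :: app :: let q]]
6. [C=7 | E=∅ | A=∅ | R=[mulL(0) :: app :: let q]]
7. [C=(λx. 5) | E=∅ | A=[0] | R=[let q]]
8. [C=5 | E={x↦0} | A=∅ | R=[let q]]
9. [C=(let v = ((5 * q) * (1 - q)) in ((let p = -1 in -1) * -4)) | E={q↦5} | A=∅ | R=∅]
10. [C=((5 * q) * (1 - q)) | E={q↦5} | A=∅ | R=[let v]]
11. [C=(5 * q) | E={q↦5} | A=∅ | R=[mulR :: let v]]
12. [C=5 | E={q↦5} | A=∅ | R=[mulR :: mulR :: let v]]
13. [C=q | E={q↦5} | A=∅ | R=[mulL(5) :: mulR :: let v]]
14. [C=(1 - q) | E={q↦5} | A=∅ | R=[mulL(25) :: let v]]
15. [C=1 | E={q↦5} | A=∅ | R=[subR :: mulL(25) :: let v]]
16. [C=q | E={q↦5} | A=∅ | R=[subL(1) :: mulL(25) :: let v]]
17. [C=((let p = -1 in -1) * -4) | E={v↦-100, q↦5} | A=∅ | R=∅]
18. [C=(let p = -1 in -1) | E={v↦-100, q↦5} | A=∅ | R=[mulR]]
19. [C=-1 | E={v↦-100, q↦5} | A=∅ | R=[let p :: mulR]]
20. [C=-1 | E={p↦-1, v↦-100, q↦5} | A=∅ | R=[mulR]]
21. [C=-4 | E={v↦-100, q↦5} | A=∅ | R=[mulL(-1)]]
→ final value 4

Answer: 4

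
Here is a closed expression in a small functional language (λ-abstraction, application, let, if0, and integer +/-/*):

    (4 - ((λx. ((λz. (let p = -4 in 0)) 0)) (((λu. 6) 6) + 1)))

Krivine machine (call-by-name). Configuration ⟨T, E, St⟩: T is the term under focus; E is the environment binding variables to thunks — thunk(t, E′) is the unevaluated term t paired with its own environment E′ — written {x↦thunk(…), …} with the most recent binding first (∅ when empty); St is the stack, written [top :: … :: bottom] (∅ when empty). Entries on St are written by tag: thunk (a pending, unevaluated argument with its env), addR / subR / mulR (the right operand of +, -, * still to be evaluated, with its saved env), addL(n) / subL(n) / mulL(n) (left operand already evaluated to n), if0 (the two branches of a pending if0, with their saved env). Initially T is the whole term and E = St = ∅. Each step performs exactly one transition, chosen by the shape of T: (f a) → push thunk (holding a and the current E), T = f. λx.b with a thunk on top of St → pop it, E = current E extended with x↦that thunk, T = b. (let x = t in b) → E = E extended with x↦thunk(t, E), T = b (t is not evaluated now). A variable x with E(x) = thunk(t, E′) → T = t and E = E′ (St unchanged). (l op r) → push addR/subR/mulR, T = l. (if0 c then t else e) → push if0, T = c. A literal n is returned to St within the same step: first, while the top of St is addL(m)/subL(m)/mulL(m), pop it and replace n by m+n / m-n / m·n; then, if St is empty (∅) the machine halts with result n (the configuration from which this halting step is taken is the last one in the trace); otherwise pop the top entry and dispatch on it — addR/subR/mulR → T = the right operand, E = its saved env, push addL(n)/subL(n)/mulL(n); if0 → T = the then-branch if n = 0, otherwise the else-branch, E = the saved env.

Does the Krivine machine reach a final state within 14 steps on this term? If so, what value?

Answer: 4

Execution trace:
step 0: ⟨T=(4 - ((λx. ((λz. (let p = -4 in 0)) 0)) (((λu. 6) 6) + 1))); E=∅; St=∅⟩
step 1: ⟨T=4; E=∅; St=[subR]⟩
step 2: ⟨T=((λx. ((λz. (let p = -4 in 0)) 0)) (((λu. 6) 6) + 1)); E=∅; St=[subL(4)]⟩
step 3: ⟨T=(λx. ((λz. (let p = -4 in 0)) 0)); E=∅; St=[thunk :: subL(4)]⟩
step 4: ⟨T=((λz. (let p = -4 in 0)) 0); E={x↦thunk((((λu. 6) 6) + 1), ∅)}; St=[subL(4)]⟩
step 5: ⟨T=(λz. (let p = -4 in 0)); E={x↦thunk((((λu. 6) 6) + 1), ∅)}; St=[thunk :: subL(4)]⟩
step 6: ⟨T=(let p = -4 in 0); E={z↦thunk(0, {x↦thunk((((λu. 6) 6) + 1), ∅)}), x↦thunk((((λu. 6) 6) + 1), ∅)}; St=[subL(4)]⟩
step 7: ⟨T=0; E={p↦thunk(-4, {z↦thunk(0, {x↦thunk((((λu. 6) 6) + 1), ∅)}), x↦thunk((((λu. 6) 6) + 1), ∅)}), z↦thunk(0, {x↦thunk((((λu. 6) 6) + 1), ∅)}), x↦thunk((((λu. 6) 6) + 1), ∅)}; St=[subL(4)]⟩
→ final value 4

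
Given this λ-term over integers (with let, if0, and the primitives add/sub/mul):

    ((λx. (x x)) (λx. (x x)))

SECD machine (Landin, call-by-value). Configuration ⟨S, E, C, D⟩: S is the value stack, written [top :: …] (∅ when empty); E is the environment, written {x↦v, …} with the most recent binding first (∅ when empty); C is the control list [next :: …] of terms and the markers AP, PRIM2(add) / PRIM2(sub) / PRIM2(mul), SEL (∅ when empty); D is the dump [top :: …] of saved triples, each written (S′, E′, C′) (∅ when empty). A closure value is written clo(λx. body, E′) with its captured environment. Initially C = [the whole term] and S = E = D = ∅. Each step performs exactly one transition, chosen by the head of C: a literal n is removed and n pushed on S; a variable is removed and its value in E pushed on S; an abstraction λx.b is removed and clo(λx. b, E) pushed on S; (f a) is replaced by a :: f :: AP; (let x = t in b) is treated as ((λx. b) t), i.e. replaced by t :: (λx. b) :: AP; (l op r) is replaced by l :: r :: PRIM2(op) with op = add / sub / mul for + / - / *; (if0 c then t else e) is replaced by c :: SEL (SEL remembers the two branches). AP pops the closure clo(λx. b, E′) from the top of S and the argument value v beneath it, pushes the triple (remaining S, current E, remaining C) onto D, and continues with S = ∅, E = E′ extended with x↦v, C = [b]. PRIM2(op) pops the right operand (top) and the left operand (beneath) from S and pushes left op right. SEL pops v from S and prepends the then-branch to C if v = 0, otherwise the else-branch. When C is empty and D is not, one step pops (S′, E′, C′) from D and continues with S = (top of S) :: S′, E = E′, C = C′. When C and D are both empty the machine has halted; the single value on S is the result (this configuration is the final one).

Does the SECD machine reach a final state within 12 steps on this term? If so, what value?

t=0: [S=∅ | E=∅ | C=[((λx. (x x)) (λx. (x x)))] | D=∅]
t=1: [S=∅ | E=∅ | C=[(λx. (x x)) :: (λx. (x x)) :: AP] | D=∅]
t=2: [S=[clo(λx. (x x), ∅)] | E=∅ | C=[(λx. (x x)) :: AP] | D=∅]
t=3: [S=[clo(λx. (x x), ∅) :: clo(λx. (x x), ∅)] | E=∅ | C=[AP] | D=∅]
t=4: [S=∅ | E={x↦clo(λx. (x x), ∅)} | C=[(x x)] | D=[(∅, ∅, ∅)]]
t=5: [S=∅ | E={x↦clo(λx. (x x), ∅)} | C=[x :: x :: AP] | D=[(∅, ∅, ∅)]]
t=6: [S=[clo(λx. (x x), ∅)] | E={x↦clo(λx. (x x), ∅)} | C=[x :: AP] | D=[(∅, ∅, ∅)]]
t=7: [S=[clo(λx. (x x), ∅) :: clo(λx. (x x), ∅)] | E={x↦clo(λx. (x x), ∅)} | C=[AP] | D=[(∅, ∅, ∅)]]
t=8: [S=∅ | E={x↦clo(λx. (x x), ∅)} | C=[(x x)] | D=[(∅, {x↦clo(λx. (x x), ∅)}, ∅) :: (∅, ∅, ∅)]]
t=9: [S=∅ | E={x↦clo(λx. (x x), ∅)} | C=[x :: x :: AP] | D=[(∅, {x↦clo(λx. (x x), ∅)}, ∅) :: (∅, ∅, ∅)]]
t=10: [S=[clo(λx. (x x), ∅)] | E={x↦clo(λx. (x x), ∅)} | C=[x :: AP] | D=[(∅, {x↦clo(λx. (x x), ∅)}, ∅) :: (∅, ∅, ∅)]]
t=11: [S=[clo(λx. (x x), ∅) :: clo(λx. (x x), ∅)] | E={x↦clo(λx. (x x), ∅)} | C=[AP] | D=[(∅, {x↦clo(λx. (x x), ∅)}, ∅) :: (∅, ∅, ∅)]]
t=12: [S=∅ | E={x↦clo(λx. (x x), ∅)} | C=[(x x)] | D=[(∅, {x↦clo(λx. (x x), ∅)}, ∅) :: (∅, {x↦clo(λx. (x x), ∅)}, ∅) :: (∅, ∅, ∅)]]
→ 12 transitions taken and the configuration is still not final: no result within 12 steps

Answer: DIVERGES (no final state within 12 steps)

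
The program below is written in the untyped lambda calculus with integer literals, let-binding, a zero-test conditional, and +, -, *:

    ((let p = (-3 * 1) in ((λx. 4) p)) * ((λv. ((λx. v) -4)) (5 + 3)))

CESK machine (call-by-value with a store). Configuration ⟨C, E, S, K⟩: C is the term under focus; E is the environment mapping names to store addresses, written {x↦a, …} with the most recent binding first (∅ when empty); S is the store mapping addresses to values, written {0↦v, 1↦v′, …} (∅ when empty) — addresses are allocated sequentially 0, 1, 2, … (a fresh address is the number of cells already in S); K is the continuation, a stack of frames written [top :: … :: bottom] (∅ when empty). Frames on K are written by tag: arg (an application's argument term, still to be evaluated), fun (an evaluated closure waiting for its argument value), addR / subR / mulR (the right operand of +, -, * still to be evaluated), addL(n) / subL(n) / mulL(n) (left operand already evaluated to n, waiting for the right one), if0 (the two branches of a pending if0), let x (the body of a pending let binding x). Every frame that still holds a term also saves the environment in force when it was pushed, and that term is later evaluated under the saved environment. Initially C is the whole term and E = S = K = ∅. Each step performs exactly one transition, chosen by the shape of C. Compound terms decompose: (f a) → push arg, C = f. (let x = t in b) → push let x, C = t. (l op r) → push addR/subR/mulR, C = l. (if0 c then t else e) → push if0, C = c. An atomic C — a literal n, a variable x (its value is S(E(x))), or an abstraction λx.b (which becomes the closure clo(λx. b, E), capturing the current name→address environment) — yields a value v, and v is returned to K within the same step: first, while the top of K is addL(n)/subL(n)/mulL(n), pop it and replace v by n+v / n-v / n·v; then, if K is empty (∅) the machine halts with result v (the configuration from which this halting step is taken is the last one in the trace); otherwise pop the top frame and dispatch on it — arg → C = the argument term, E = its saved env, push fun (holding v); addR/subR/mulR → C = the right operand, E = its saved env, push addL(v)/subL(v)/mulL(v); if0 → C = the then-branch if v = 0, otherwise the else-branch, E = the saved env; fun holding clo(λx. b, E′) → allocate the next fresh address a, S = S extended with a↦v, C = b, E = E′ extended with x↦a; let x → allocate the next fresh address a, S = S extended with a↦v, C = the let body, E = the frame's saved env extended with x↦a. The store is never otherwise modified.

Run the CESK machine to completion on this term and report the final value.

0. <C=((let p = (-3 * 1) in ((λx. 4) p)) * ((λv. ((λx. v) -4)) (5 + 3))), E=∅, S=∅, K=∅>
1. <C=(let p = (-3 * 1) in ((λx. 4) p)), E=∅, S=∅, K=[mulR]>
2. <C=(-3 * 1), E=∅, S=∅, K=[let p :: mulR]>
3. <C=-3, E=∅, S=∅, K=[mulR :: let p :: mulR]>
4. <C=1, E=∅, S=∅, K=[mulL(-3) :: let p :: mulR]>
5. <C=((λx. 4) p), E={p↦0}, S={0↦-3}, K=[mulR]>
6. <C=(λx. 4), E={p↦0}, S={0↦-3}, K=[arg :: mulR]>
7. <C=p, E={p↦0}, S={0↦-3}, K=[fun :: mulR]>
8. <C=4, E={x↦1, p↦0}, S={0↦-3, 1↦-3}, K=[mulR]>
9. <C=((λv. ((λx. v) -4)) (5 + 3)), E=∅, S={0↦-3, 1↦-3}, K=[mulL(4)]>
10. <C=(λv. ((λx. v) -4)), E=∅, S={0↦-3, 1↦-3}, K=[arg :: mulL(4)]>
11. <C=(5 + 3), E=∅, S={0↦-3, 1↦-3}, K=[fun :: mulL(4)]>
12. <C=5, E=∅, S={0↦-3, 1↦-3}, K=[addR :: fun :: mulL(4)]>
13. <C=3, E=∅, S={0↦-3, 1↦-3}, K=[addL(5) :: fun :: mulL(4)]>
14. <C=((λx. v) -4), E={v↦2}, S={0↦-3, 1↦-3, 2↦8}, K=[mulL(4)]>
15. <C=(λx. v), E={v↦2}, S={0↦-3, 1↦-3, 2↦8}, K=[arg :: mulL(4)]>
16. <C=-4, E={v↦2}, S={0↦-3, 1↦-3, 2↦8}, K=[fun :: mulL(4)]>
17. <C=v, E={x↦3, v↦2}, S={0↦-3, 1↦-3, 2↦8, 3↦-4}, K=[mulL(4)]>
→ final value 32

Answer: 32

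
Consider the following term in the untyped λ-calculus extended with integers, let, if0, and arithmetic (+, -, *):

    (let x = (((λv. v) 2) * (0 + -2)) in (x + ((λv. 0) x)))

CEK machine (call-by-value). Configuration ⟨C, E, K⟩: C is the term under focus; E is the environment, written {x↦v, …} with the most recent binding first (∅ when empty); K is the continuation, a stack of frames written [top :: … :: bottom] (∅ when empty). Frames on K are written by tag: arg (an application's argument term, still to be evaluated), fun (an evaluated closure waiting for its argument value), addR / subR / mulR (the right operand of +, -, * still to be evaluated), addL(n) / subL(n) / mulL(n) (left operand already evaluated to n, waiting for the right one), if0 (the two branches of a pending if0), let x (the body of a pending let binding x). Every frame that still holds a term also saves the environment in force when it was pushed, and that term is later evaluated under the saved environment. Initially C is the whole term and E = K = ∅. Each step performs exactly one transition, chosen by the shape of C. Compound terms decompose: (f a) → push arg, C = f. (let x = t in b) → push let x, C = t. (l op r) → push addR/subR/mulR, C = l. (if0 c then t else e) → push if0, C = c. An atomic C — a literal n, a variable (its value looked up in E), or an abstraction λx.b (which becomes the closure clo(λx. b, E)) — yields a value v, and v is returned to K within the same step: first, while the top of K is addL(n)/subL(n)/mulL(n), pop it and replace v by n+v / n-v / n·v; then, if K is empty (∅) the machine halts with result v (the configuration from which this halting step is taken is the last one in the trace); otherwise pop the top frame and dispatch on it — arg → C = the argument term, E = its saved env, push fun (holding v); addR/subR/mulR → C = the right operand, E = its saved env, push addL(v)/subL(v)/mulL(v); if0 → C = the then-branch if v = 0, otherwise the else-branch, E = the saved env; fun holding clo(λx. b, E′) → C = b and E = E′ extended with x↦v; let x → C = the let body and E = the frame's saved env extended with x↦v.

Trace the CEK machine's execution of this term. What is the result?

Answer: -4

Machine steps:
step 0: [C=(let x = (((λv. v) 2) * (0 + -2)) in (x + ((λv. 0) x))) | E=∅ | K=∅]
step 1: [C=(((λv. v) 2) * (0 + -2)) | E=∅ | K=[let x]]
step 2: [C=((λv. v) 2) | E=∅ | K=[mulR :: let x]]
step 3: [C=(λv. v) | E=∅ | K=[arg :: mulR :: let x]]
step 4: [C=2 | E=∅ | K=[fun :: mulR :: let x]]
step 5: [C=v | E={v↦2} | K=[mulR :: let x]]
step 6: [C=(0 + -2) | E=∅ | K=[mulL(2) :: let x]]
step 7: [C=0 | E=∅ | K=[addR :: mulL(2) :: let x]]
step 8: [C=-2 | E=∅ | K=[addL(0) :: mulL(2) :: let x]]
step 9: [C=(x + ((λv. 0) x)) | E={x↦-4} | K=∅]
step 10: [C=x | E={x↦-4} | K=[addR]]
step 11: [C=((λv. 0) x) | E={x↦-4} | K=[addL(-4)]]
step 12: [C=(λv. 0) | E={x↦-4} | K=[arg :: addL(-4)]]
step 13: [C=x | E={x↦-4} | K=[fun :: addL(-4)]]
step 14: [C=0 | E={v↦-4, x↦-4} | K=[addL(-4)]]
→ final value -4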